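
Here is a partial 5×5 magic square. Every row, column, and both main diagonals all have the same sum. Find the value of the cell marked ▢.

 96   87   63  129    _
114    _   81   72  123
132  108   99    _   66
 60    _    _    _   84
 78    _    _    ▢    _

111

Column 1 is complete and sums to 480; that is the magic constant.
From row 1, 480 − (96 + 87 + 63 + 129) gives (1,5) = 105.
Row 2: 114 + 81 + 72 + 123 + ? = 480, so (2,2) = 90.
Row 3 must total 480; the given cells sum to 405, so (3,4) = 75.
Column 5: 105 + 123 + 66 + 84 + ? = 480, so (5,5) = 102.
The remaining cell in main diagonal is (4,4) = 480 − 387 = 93.
Anti-diagonal needs 480; the known cells sum to 354, so (4,2) = 126.
Row 4 must total 480; the given cells sum to 363, so (4,3) = 117.
From column 2, 480 − (87 + 90 + 108 + 126) gives (5,2) = 69.
The remaining cell in column 3 is (5,3) = 480 − 360 = 120.
Column 4: 129 + 72 + 75 + 93 + ? = 480, so (5,4) = 111.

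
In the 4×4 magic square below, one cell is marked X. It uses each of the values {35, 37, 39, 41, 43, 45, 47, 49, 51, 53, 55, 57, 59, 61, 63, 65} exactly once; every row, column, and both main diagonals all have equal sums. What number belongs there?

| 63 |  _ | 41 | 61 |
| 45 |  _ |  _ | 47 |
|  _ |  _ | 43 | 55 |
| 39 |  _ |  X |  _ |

The 16 entries sum to 800, so each line sums to 800/4 = 200.
Row 1 needs 200; the known cells sum to 165, so (1,2) = 35.
Column 1: 63 + 45 + 39 + ? = 200, so (3,1) = 53.
Column 4 needs 200; the known cells sum to 163, so (4,4) = 37.
Main diagonal must total 200; the given cells sum to 143, so (2,2) = 57.
The remaining cell in row 2 is (2,3) = 200 − 149 = 51.
Row 3 must total 200; the given cells sum to 151, so (3,2) = 49.
From column 2, 200 − (35 + 57 + 49) gives (4,2) = 59.
The remaining cell in column 3 is (4,3) = 200 − 135 = 65.

65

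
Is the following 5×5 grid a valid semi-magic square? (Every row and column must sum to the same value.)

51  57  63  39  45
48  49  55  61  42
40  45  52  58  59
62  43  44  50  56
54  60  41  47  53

Row 1: 51 + 57 + 63 + 39 + 45 = 255.
Row 2: 48 + 49 + 55 + 61 + 42 = 255.
Row 3: 40 + 45 + 52 + 58 + 59 = 254.
Row 4: 62 + 43 + 44 + 50 + 56 = 255.
Row 5: 54 + 60 + 41 + 47 + 53 = 255.
Column 1: 51 + 48 + 40 + 62 + 54 = 255.
Column 2: 57 + 49 + 45 + 43 + 60 = 254.
Column 3: 63 + 55 + 52 + 44 + 41 = 255.
Column 4: 39 + 61 + 58 + 50 + 47 = 255.
Column 5: 45 + 42 + 59 + 56 + 53 = 255.

No — column 3 sums to 255 but row 3 sums to 254.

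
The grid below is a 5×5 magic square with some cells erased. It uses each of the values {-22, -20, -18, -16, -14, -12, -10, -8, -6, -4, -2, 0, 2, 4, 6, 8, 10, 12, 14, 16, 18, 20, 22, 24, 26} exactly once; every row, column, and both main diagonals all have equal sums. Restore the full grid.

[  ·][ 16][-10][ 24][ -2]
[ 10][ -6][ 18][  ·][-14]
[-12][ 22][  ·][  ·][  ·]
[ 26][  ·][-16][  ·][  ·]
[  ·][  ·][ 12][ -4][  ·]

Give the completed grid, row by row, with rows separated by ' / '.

The 25 entries sum to 50, so each line sums to 50/5 = 10.
Row 1 needs 10; the known cells sum to 28, so (1,1) = -18.
From row 2, 10 − (10 + (-6) + 18 + (-14)) gives (2,4) = 2.
Column 1 needs 10; the known cells sum to 6, so (5,1) = 4.
Column 3 needs 10; the known cells sum to 4, so (3,3) = 6.
Anti-diagonal must total 10; the given cells sum to 10, so (4,2) = 0.
From column 2, 10 − (16 + (-6) + 22 + 0) gives (5,2) = -22.
Using row 5: 4 + (-22) + 12 + (-4) + ? → (5,5) = 10 − (-10) = 20.
Using main diagonal: -18 + (-6) + 6 + 20 + ? → (4,4) = 10 − 2 = 8.
The remaining cell in row 4 is (4,5) = 10 − 18 = -8.
The remaining cell in column 4 is (3,4) = 10 − 30 = -20.
Column 5: -2 + (-14) + (-8) + 20 + ? = 10, so (3,5) = 14.

-18 16 -10 24 -2 / 10 -6 18 2 -14 / -12 22 6 -20 14 / 26 0 -16 8 -8 / 4 -22 12 -4 20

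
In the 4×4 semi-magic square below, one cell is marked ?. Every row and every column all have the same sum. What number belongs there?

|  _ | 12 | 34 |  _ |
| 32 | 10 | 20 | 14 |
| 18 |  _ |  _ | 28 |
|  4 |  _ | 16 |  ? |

26

Row 2 is complete and sums to 76; that is the magic constant.
Column 1 needs 76; the known cells sum to 54, so (1,1) = 22.
Column 3 needs 76; the known cells sum to 70, so (3,3) = 6.
The remaining cell in row 1 is (1,4) = 76 − 68 = 8.
Row 3: 18 + 6 + 28 + ? = 76, so (3,2) = 24.
Using column 2: 12 + 10 + 24 + ? → (4,2) = 76 − 46 = 30.
Column 4 must total 76; the given cells sum to 50, so (4,4) = 26.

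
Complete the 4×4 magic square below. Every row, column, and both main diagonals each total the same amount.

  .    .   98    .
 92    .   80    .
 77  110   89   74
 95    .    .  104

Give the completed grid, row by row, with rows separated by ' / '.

Row 3 is already complete: 77 + 110 + 89 + 74 = 350, so that is the magic constant.
The remaining cell in column 1 is (1,1) = 350 − 264 = 86.
Using column 3: 98 + 80 + 89 + ? → (4,3) = 350 − 267 = 83.
Main diagonal needs 350; the known cells sum to 279, so (2,2) = 71.
From anti-diagonal, 350 − (80 + 110 + 95) gives (1,4) = 65.
Row 1: 86 + 98 + 65 + ? = 350, so (1,2) = 101.
Using row 2: 92 + 71 + 80 + ? → (2,4) = 350 − 243 = 107.
Row 4 needs 350; the known cells sum to 282, so (4,2) = 68.

86 101 98 65 / 92 71 80 107 / 77 110 89 74 / 95 68 83 104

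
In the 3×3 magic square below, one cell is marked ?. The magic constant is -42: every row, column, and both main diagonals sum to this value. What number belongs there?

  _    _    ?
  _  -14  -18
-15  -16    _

-13

From row 2, -42 − (-14 + (-18)) gives (2,1) = -10.
Row 3: -15 + (-16) + ? = -42, so (3,3) = -11.
Column 1: -10 + (-15) + ? = -42, so (1,1) = -17.
Column 2 needs -42; the known cells sum to -30, so (1,2) = -12.
From column 3, -42 − (-18 + (-11)) gives (1,3) = -13.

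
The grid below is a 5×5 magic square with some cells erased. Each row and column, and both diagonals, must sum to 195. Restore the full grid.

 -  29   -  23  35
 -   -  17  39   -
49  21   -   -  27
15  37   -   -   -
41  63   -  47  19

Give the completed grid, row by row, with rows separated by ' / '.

Using row 5: 41 + 63 + 47 + 19 + ? → (5,3) = 195 − 170 = 25.
From column 2, 195 − (29 + 21 + 37 + 63) gives (2,2) = 45.
Anti-diagonal must total 195; the given cells sum to 152, so (3,3) = 43.
The remaining cell in row 3 is (3,4) = 195 − 140 = 55.
Column 4 must total 195; the given cells sum to 164, so (4,4) = 31.
From main diagonal, 195 − (45 + 43 + 31 + 19) gives (1,1) = 57.
From row 1, 195 − (57 + 29 + 23 + 35) gives (1,3) = 51.
Column 1: 57 + 49 + 15 + 41 + ? = 195, so (2,1) = 33.
Column 3 must total 195; the given cells sum to 136, so (4,3) = 59.
From row 2, 195 − (33 + 45 + 17 + 39) gives (2,5) = 61.
Row 4 must total 195; the given cells sum to 142, so (4,5) = 53.

57 29 51 23 35 / 33 45 17 39 61 / 49 21 43 55 27 / 15 37 59 31 53 / 41 63 25 47 19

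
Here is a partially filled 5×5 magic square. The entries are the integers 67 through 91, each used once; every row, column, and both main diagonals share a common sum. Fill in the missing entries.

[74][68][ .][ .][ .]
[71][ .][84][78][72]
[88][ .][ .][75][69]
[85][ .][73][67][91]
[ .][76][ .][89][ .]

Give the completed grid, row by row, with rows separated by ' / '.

The entries are 67 through 91, which sum to 1975, so each line sums to 1975/5 = 395.
The remaining cell in row 2 is (2,2) = 395 − 305 = 90.
From row 4, 395 − (85 + 73 + 67 + 91) gives (4,2) = 79.
Column 1 needs 395; the known cells sum to 318, so (5,1) = 77.
Column 2: 68 + 90 + 79 + 76 + ? = 395, so (3,2) = 82.
Using column 4: 78 + 75 + 67 + 89 + ? → (1,4) = 395 − 309 = 86.
The remaining cell in row 3 is (3,3) = 395 − 314 = 81.
The remaining cell in main diagonal is (5,5) = 395 − 312 = 83.
Anti-diagonal needs 395; the known cells sum to 315, so (1,5) = 80.
Row 1: 74 + 68 + 86 + 80 + ? = 395, so (1,3) = 87.
From row 5, 395 − (77 + 76 + 89 + 83) gives (5,3) = 70.

74 68 87 86 80 / 71 90 84 78 72 / 88 82 81 75 69 / 85 79 73 67 91 / 77 76 70 89 83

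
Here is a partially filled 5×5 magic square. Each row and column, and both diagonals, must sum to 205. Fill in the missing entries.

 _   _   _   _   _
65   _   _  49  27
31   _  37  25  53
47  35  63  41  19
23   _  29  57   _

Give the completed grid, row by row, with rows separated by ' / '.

39 17 55 33 61 / 65 43 21 49 27 / 31 59 37 25 53 / 47 35 63 41 19 / 23 51 29 57 45

Row 3 must total 205; the given cells sum to 146, so (3,2) = 59.
The remaining cell in column 1 is (1,1) = 205 − 166 = 39.
From column 4, 205 − (49 + 25 + 41 + 57) gives (1,4) = 33.
Anti-diagonal needs 205; the known cells sum to 144, so (1,5) = 61.
Column 5 must total 205; the given cells sum to 160, so (5,5) = 45.
Main diagonal must total 205; the given cells sum to 162, so (2,2) = 43.
Using row 2: 65 + 43 + 49 + 27 + ? → (2,3) = 205 − 184 = 21.
Row 5 needs 205; the known cells sum to 154, so (5,2) = 51.
From column 2, 205 − (43 + 59 + 35 + 51) gives (1,2) = 17.
Column 3: 21 + 37 + 63 + 29 + ? = 205, so (1,3) = 55.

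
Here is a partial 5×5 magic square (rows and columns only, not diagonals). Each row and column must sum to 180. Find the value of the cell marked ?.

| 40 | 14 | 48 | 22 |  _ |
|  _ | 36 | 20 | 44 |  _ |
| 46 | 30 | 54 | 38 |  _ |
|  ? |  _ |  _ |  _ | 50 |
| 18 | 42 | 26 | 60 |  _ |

24

Row 1 needs 180; the known cells sum to 124, so (1,5) = 56.
Row 3 needs 180; the known cells sum to 168, so (3,5) = 12.
Row 5: 18 + 42 + 26 + 60 + ? = 180, so (5,5) = 34.
The remaining cell in column 2 is (4,2) = 180 − 122 = 58.
Column 3 needs 180; the known cells sum to 148, so (4,3) = 32.
The remaining cell in column 4 is (4,4) = 180 − 164 = 16.
Column 5 must total 180; the given cells sum to 152, so (2,5) = 28.
From row 2, 180 − (36 + 20 + 44 + 28) gives (2,1) = 52.
Row 4 must total 180; the given cells sum to 156, so (4,1) = 24.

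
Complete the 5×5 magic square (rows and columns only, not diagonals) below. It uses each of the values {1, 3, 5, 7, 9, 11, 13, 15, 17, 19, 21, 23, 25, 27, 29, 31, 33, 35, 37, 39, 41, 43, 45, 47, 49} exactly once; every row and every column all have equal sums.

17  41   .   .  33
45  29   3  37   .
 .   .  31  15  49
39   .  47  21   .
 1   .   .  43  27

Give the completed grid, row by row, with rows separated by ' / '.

The 25 entries sum to 625, so each line sums to 625/5 = 125.
Row 2: 45 + 29 + 3 + 37 + ? = 125, so (2,5) = 11.
The remaining cell in column 1 is (3,1) = 125 − 102 = 23.
Column 4 needs 125; the known cells sum to 116, so (1,4) = 9.
Column 5 must total 125; the given cells sum to 120, so (4,5) = 5.
Row 1 must total 125; the given cells sum to 100, so (1,3) = 25.
Row 3 needs 125; the known cells sum to 118, so (3,2) = 7.
Using row 4: 39 + 47 + 21 + 5 + ? → (4,2) = 125 − 112 = 13.
Using column 2: 41 + 29 + 7 + 13 + ? → (5,2) = 125 − 90 = 35.
Column 3 must total 125; the given cells sum to 106, so (5,3) = 19.

17 41 25 9 33 / 45 29 3 37 11 / 23 7 31 15 49 / 39 13 47 21 5 / 1 35 19 43 27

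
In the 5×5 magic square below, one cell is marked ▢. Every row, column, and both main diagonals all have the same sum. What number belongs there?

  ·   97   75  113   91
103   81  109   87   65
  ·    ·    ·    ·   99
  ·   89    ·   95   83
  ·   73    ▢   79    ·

101

Row 2 is complete and sums to 445; that is the magic constant.
Using row 1: 97 + 75 + 113 + 91 + ? → (1,1) = 445 − 376 = 69.
From column 2, 445 − (97 + 81 + 89 + 73) gives (3,2) = 105.
Column 4: 113 + 87 + 95 + 79 + ? = 445, so (3,4) = 71.
Column 5 needs 445; the known cells sum to 338, so (5,5) = 107.
From main diagonal, 445 − (69 + 81 + 95 + 107) gives (3,3) = 93.
Using anti-diagonal: 91 + 87 + 93 + 89 + ? → (5,1) = 445 − 360 = 85.
Row 3 needs 445; the known cells sum to 368, so (3,1) = 77.
Using row 5: 85 + 73 + 79 + 107 + ? → (5,3) = 445 − 344 = 101.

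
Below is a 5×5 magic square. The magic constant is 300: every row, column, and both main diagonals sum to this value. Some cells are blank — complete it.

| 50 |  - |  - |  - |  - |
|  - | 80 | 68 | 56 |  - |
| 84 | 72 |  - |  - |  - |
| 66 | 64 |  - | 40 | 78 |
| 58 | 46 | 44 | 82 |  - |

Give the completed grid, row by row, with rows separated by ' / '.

The remaining cell in row 4 is (4,3) = 300 − 248 = 52.
Row 5 must total 300; the given cells sum to 230, so (5,5) = 70.
Column 1: 50 + 84 + 66 + 58 + ? = 300, so (2,1) = 42.
Using column 2: 80 + 72 + 64 + 46 + ? → (1,2) = 300 − 262 = 38.
Using main diagonal: 50 + 80 + 40 + 70 + ? → (3,3) = 300 − 240 = 60.
From anti-diagonal, 300 − (56 + 60 + 64 + 58) gives (1,5) = 62.
The remaining cell in row 2 is (2,5) = 300 − 246 = 54.
From column 3, 300 − (68 + 60 + 52 + 44) gives (1,3) = 76.
Using column 5: 62 + 54 + 78 + 70 + ? → (3,5) = 300 − 264 = 36.
Using row 1: 50 + 38 + 76 + 62 + ? → (1,4) = 300 − 226 = 74.
From row 3, 300 − (84 + 72 + 60 + 36) gives (3,4) = 48.

50 38 76 74 62 / 42 80 68 56 54 / 84 72 60 48 36 / 66 64 52 40 78 / 58 46 44 82 70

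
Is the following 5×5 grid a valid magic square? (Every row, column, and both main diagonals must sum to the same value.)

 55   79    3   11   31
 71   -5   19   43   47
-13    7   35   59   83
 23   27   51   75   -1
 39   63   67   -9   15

No — row 2 sums to 175 but row 3 sums to 171.

Row 1: 55 + 79 + 3 + 11 + 31 = 179.
Row 2: 71 + (-5) + 19 + 43 + 47 = 175.
Row 3: -13 + 7 + 35 + 59 + 83 = 171.
Row 4: 23 + 27 + 51 + 75 + (-1) = 175.
Row 5: 39 + 63 + 67 + (-9) + 15 = 175.
Column 1: 55 + 71 + (-13) + 23 + 39 = 175.
Column 2: 79 + (-5) + 7 + 27 + 63 = 171.
Column 3: 3 + 19 + 35 + 51 + 67 = 175.
Column 4: 11 + 43 + 59 + 75 + (-9) = 179.
Column 5: 31 + 47 + 83 + (-1) + 15 = 175.
Main diagonal: 55 + (-5) + 35 + 75 + 15 = 175.
Anti-diagonal: 31 + 43 + 35 + 27 + 39 = 175.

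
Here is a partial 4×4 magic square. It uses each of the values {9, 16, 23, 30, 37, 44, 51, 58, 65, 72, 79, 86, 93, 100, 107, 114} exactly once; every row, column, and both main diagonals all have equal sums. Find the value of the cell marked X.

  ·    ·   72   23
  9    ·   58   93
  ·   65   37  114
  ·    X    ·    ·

The 16 entries sum to 984, so each line sums to 984/4 = 246.
Row 2 needs 246; the known cells sum to 160, so (2,2) = 86.
Row 3: 65 + 37 + 114 + ? = 246, so (3,1) = 30.
Column 3 needs 246; the known cells sum to 167, so (4,3) = 79.
From column 4, 246 − (23 + 93 + 114) gives (4,4) = 16.
From main diagonal, 246 − (86 + 37 + 16) gives (1,1) = 107.
Using anti-diagonal: 23 + 58 + 65 + ? → (4,1) = 246 − 146 = 100.
Row 1 needs 246; the known cells sum to 202, so (1,2) = 44.
From row 4, 246 − (100 + 79 + 16) gives (4,2) = 51.

51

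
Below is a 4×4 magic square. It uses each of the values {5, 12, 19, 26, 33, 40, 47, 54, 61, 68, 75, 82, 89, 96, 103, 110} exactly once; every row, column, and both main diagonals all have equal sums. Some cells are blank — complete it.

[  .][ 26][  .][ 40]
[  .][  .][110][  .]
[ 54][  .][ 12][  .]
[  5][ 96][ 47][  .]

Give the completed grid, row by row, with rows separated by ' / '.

The 16 entries sum to 920, so each line sums to 920/4 = 230.
Using row 4: 5 + 96 + 47 + ? → (4,4) = 230 − 148 = 82.
The remaining cell in column 3 is (1,3) = 230 − 169 = 61.
Anti-diagonal must total 230; the given cells sum to 155, so (3,2) = 75.
Row 1 must total 230; the given cells sum to 127, so (1,1) = 103.
Row 3 must total 230; the given cells sum to 141, so (3,4) = 89.
Using column 1: 103 + 54 + 5 + ? → (2,1) = 230 − 162 = 68.
Using column 2: 26 + 75 + 96 + ? → (2,2) = 230 − 197 = 33.
Column 4: 40 + 89 + 82 + ? = 230, so (2,4) = 19.

103 26 61 40 / 68 33 110 19 / 54 75 12 89 / 5 96 47 82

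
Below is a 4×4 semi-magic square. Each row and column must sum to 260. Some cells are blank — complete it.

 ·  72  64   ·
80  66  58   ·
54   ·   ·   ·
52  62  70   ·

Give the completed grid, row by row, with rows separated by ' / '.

74 72 64 50 / 80 66 58 56 / 54 60 68 78 / 52 62 70 76

From row 2, 260 − (80 + 66 + 58) gives (2,4) = 56.
Row 4 needs 260; the known cells sum to 184, so (4,4) = 76.
From column 1, 260 − (80 + 54 + 52) gives (1,1) = 74.
From column 2, 260 − (72 + 66 + 62) gives (3,2) = 60.
The remaining cell in column 3 is (3,3) = 260 − 192 = 68.
The remaining cell in row 1 is (1,4) = 260 − 210 = 50.
The remaining cell in row 3 is (3,4) = 260 − 182 = 78.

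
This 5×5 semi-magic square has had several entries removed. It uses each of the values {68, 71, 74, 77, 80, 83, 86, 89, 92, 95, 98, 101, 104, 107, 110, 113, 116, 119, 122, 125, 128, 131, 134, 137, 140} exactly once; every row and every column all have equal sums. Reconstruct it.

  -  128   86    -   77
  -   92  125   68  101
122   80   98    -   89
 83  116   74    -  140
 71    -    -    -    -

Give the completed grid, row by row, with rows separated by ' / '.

The 25 entries sum to 2600, so each line sums to 2600/5 = 520.
Row 2 needs 520; the known cells sum to 386, so (2,1) = 134.
From row 3, 520 − (122 + 80 + 98 + 89) gives (3,4) = 131.
Row 4 needs 520; the known cells sum to 413, so (4,4) = 107.
Column 1 needs 520; the known cells sum to 410, so (1,1) = 110.
The remaining cell in column 2 is (5,2) = 520 − 416 = 104.
The remaining cell in column 3 is (5,3) = 520 − 383 = 137.
Using column 5: 77 + 101 + 89 + 140 + ? → (5,5) = 520 − 407 = 113.
Row 1 must total 520; the given cells sum to 401, so (1,4) = 119.
Row 5: 71 + 104 + 137 + 113 + ? = 520, so (5,4) = 95.

110 128 86 119 77 / 134 92 125 68 101 / 122 80 98 131 89 / 83 116 74 107 140 / 71 104 137 95 113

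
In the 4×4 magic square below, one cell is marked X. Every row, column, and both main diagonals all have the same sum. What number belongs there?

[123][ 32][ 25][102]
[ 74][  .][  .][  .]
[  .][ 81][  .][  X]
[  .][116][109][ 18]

67

Row 1 is complete and sums to 282; that is the magic constant.
Row 4 needs 282; the known cells sum to 243, so (4,1) = 39.
Using column 1: 123 + 74 + 39 + ? → (3,1) = 282 − 236 = 46.
Column 2 must total 282; the given cells sum to 229, so (2,2) = 53.
Using main diagonal: 123 + 53 + 18 + ? → (3,3) = 282 − 194 = 88.
Anti-diagonal must total 282; the given cells sum to 222, so (2,3) = 60.
Row 2 must total 282; the given cells sum to 187, so (2,4) = 95.
Row 3: 46 + 81 + 88 + ? = 282, so (3,4) = 67.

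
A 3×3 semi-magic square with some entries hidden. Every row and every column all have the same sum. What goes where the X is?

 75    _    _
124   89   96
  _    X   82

117

Row 2 is complete and sums to 309; that is the magic constant.
Column 1: 75 + 124 + ? = 309, so (3,1) = 110.
Column 3: 96 + 82 + ? = 309, so (1,3) = 131.
Using row 1: 75 + 131 + ? → (1,2) = 309 − 206 = 103.
Row 3 must total 309; the given cells sum to 192, so (3,2) = 117.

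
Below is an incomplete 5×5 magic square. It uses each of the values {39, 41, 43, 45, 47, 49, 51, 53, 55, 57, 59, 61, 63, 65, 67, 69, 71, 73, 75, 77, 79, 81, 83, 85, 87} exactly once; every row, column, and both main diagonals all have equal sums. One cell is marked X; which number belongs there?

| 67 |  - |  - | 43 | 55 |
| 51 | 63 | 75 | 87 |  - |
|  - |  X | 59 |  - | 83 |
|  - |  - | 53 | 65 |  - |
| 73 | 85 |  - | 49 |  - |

The 25 entries sum to 1575, so each line sums to 1575/5 = 315.
From row 2, 315 − (51 + 63 + 75 + 87) gives (2,5) = 39.
The remaining cell in column 4 is (3,4) = 315 − 244 = 71.
From main diagonal, 315 − (67 + 63 + 59 + 65) gives (5,5) = 61.
Anti-diagonal needs 315; the known cells sum to 274, so (4,2) = 41.
Row 5: 73 + 85 + 49 + 61 + ? = 315, so (5,3) = 47.
The remaining cell in column 3 is (1,3) = 315 − 234 = 81.
From column 5, 315 − (55 + 39 + 83 + 61) gives (4,5) = 77.
From row 1, 315 − (67 + 81 + 43 + 55) gives (1,2) = 69.
Row 4 needs 315; the known cells sum to 236, so (4,1) = 79.
From column 1, 315 − (67 + 51 + 79 + 73) gives (3,1) = 45.
From column 2, 315 − (69 + 63 + 41 + 85) gives (3,2) = 57.

57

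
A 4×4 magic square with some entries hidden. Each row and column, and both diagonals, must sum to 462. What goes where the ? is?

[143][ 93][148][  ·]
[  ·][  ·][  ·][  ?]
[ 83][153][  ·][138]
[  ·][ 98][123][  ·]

Using row 1: 143 + 93 + 148 + ? → (1,4) = 462 − 384 = 78.
Row 3 must total 462; the given cells sum to 374, so (3,3) = 88.
Column 2 needs 462; the known cells sum to 344, so (2,2) = 118.
Column 3 must total 462; the given cells sum to 359, so (2,3) = 103.
Using main diagonal: 143 + 118 + 88 + ? → (4,4) = 462 − 349 = 113.
Using anti-diagonal: 78 + 103 + 153 + ? → (4,1) = 462 − 334 = 128.
Using column 1: 143 + 83 + 128 + ? → (2,1) = 462 − 354 = 108.
Using column 4: 78 + 138 + 113 + ? → (2,4) = 462 − 329 = 133.

133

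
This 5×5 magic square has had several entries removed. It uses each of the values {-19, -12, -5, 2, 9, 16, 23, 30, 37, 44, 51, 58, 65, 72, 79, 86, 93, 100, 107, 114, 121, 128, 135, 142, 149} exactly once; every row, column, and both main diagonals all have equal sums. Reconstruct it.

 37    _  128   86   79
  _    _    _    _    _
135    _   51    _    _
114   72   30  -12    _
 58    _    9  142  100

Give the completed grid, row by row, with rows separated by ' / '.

The 25 entries sum to 1625, so each line sums to 1625/5 = 325.
Using row 1: 37 + 128 + 86 + 79 + ? → (1,2) = 325 − 330 = -5.
Row 4: 114 + 72 + 30 + (-12) + ? = 325, so (4,5) = 121.
From row 5, 325 − (58 + 9 + 142 + 100) gives (5,2) = 16.
Column 1 needs 325; the known cells sum to 344, so (2,1) = -19.
Column 3 needs 325; the known cells sum to 218, so (2,3) = 107.
Main diagonal: 37 + 51 + (-12) + 100 + ? = 325, so (2,2) = 149.
Anti-diagonal needs 325; the known cells sum to 260, so (2,4) = 65.
Using row 2: -19 + 149 + 107 + 65 + ? → (2,5) = 325 − 302 = 23.
Column 2: -5 + 149 + 72 + 16 + ? = 325, so (3,2) = 93.
Using column 4: 86 + 65 + (-12) + 142 + ? → (3,4) = 325 − 281 = 44.
Column 5 needs 325; the known cells sum to 323, so (3,5) = 2.

37 -5 128 86 79 / -19 149 107 65 23 / 135 93 51 44 2 / 114 72 30 -12 121 / 58 16 9 142 100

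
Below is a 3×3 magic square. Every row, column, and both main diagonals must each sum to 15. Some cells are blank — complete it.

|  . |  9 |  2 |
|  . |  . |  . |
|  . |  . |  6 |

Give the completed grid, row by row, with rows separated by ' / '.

4 9 2 / 3 5 7 / 8 1 6

Row 1 must total 15; the given cells sum to 11, so (1,1) = 4.
Column 3 needs 15; the known cells sum to 8, so (2,3) = 7.
The remaining cell in main diagonal is (2,2) = 15 − 10 = 5.
Using anti-diagonal: 2 + 5 + ? → (3,1) = 15 − 7 = 8.
Using row 2: 5 + 7 + ? → (2,1) = 15 − 12 = 3.
Row 3 needs 15; the known cells sum to 14, so (3,2) = 1.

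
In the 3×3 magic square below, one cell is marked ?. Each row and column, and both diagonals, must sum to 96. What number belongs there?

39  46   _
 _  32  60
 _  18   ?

The remaining cell in row 1 is (1,3) = 96 − 85 = 11.
From row 2, 96 − (32 + 60) gives (2,1) = 4.
Column 1 must total 96; the given cells sum to 43, so (3,1) = 53.
From column 3, 96 − (11 + 60) gives (3,3) = 25.

25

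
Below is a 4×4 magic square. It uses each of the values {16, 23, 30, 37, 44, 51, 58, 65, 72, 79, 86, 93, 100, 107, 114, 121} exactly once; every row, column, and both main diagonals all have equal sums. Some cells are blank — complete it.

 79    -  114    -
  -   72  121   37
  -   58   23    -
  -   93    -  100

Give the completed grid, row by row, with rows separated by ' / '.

The 16 entries sum to 1096, so each line sums to 1096/4 = 274.
Row 2 needs 274; the known cells sum to 230, so (2,1) = 44.
Column 2 needs 274; the known cells sum to 223, so (1,2) = 51.
From column 3, 274 − (114 + 121 + 23) gives (4,3) = 16.
The remaining cell in row 1 is (1,4) = 274 − 244 = 30.
Row 4 must total 274; the given cells sum to 209, so (4,1) = 65.
From column 1, 274 − (79 + 44 + 65) gives (3,1) = 86.
The remaining cell in column 4 is (3,4) = 274 − 167 = 107.

79 51 114 30 / 44 72 121 37 / 86 58 23 107 / 65 93 16 100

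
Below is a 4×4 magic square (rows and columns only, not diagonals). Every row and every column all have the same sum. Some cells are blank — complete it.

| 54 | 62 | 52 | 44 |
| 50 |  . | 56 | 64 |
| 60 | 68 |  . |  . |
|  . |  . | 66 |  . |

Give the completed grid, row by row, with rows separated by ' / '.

Row 1 is already complete: 54 + 62 + 52 + 44 = 212, so that is the magic constant.
Using row 2: 50 + 56 + 64 + ? → (2,2) = 212 − 170 = 42.
The remaining cell in column 1 is (4,1) = 212 − 164 = 48.
Column 2 needs 212; the known cells sum to 172, so (4,2) = 40.
Using column 3: 52 + 56 + 66 + ? → (3,3) = 212 − 174 = 38.
The remaining cell in row 3 is (3,4) = 212 − 166 = 46.
From row 4, 212 − (48 + 40 + 66) gives (4,4) = 58.

54 62 52 44 / 50 42 56 64 / 60 68 38 46 / 48 40 66 58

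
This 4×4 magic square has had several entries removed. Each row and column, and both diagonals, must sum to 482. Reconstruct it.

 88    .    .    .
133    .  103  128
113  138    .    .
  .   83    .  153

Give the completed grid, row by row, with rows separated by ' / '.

Row 2: 133 + 103 + 128 + ? = 482, so (2,2) = 118.
Column 1: 88 + 133 + 113 + ? = 482, so (4,1) = 148.
Using column 2: 118 + 138 + 83 + ? → (1,2) = 482 − 339 = 143.
Main diagonal: 88 + 118 + 153 + ? = 482, so (3,3) = 123.
From anti-diagonal, 482 − (103 + 138 + 148) gives (1,4) = 93.
Row 1 needs 482; the known cells sum to 324, so (1,3) = 158.
The remaining cell in row 3 is (3,4) = 482 − 374 = 108.
Using row 4: 148 + 83 + 153 + ? → (4,3) = 482 − 384 = 98.

88 143 158 93 / 133 118 103 128 / 113 138 123 108 / 148 83 98 153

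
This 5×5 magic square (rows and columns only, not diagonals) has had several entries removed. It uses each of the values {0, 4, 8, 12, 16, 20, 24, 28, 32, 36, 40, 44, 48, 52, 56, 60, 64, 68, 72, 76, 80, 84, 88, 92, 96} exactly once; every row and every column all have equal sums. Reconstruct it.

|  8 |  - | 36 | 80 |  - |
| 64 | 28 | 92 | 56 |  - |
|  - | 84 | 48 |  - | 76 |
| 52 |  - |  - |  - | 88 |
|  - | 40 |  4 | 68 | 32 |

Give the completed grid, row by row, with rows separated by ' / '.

The 25 entries sum to 1200, so each line sums to 1200/5 = 240.
Row 2 needs 240; the known cells sum to 240, so (2,5) = 0.
The remaining cell in row 5 is (5,1) = 240 − 144 = 96.
The remaining cell in column 1 is (3,1) = 240 − 220 = 20.
From column 3, 240 − (36 + 92 + 48 + 4) gives (4,3) = 60.
From column 5, 240 − (0 + 76 + 88 + 32) gives (1,5) = 44.
Using row 1: 8 + 36 + 80 + 44 + ? → (1,2) = 240 − 168 = 72.
Row 3 needs 240; the known cells sum to 228, so (3,4) = 12.
Column 2 must total 240; the given cells sum to 224, so (4,2) = 16.
Column 4 needs 240; the known cells sum to 216, so (4,4) = 24.

8 72 36 80 44 / 64 28 92 56 0 / 20 84 48 12 76 / 52 16 60 24 88 / 96 40 4 68 32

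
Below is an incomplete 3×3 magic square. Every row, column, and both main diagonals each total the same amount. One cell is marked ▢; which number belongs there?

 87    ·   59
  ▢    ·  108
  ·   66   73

Column 3 is complete and sums to 240; that is the magic constant.
From row 1, 240 − (87 + 59) gives (1,2) = 94.
Row 3: 66 + 73 + ? = 240, so (3,1) = 101.
Column 1 must total 240; the given cells sum to 188, so (2,1) = 52.

52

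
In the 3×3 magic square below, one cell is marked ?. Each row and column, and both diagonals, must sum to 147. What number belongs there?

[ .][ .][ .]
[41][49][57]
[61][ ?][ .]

The remaining cell in column 1 is (1,1) = 147 − 102 = 45.
Main diagonal: 45 + 49 + ? = 147, so (3,3) = 53.
Using anti-diagonal: 49 + 61 + ? → (1,3) = 147 − 110 = 37.
Using row 1: 45 + 37 + ? → (1,2) = 147 − 82 = 65.
The remaining cell in row 3 is (3,2) = 147 − 114 = 33.

33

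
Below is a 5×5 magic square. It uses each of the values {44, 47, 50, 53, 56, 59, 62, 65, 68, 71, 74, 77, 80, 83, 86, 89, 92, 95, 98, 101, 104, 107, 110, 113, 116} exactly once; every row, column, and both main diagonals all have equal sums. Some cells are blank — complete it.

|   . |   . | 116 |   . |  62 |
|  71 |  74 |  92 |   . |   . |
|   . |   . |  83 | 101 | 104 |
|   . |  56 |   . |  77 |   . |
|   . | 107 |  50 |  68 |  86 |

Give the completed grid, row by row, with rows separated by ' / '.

The 25 entries sum to 2000, so each line sums to 2000/5 = 400.
Row 5: 107 + 50 + 68 + 86 + ? = 400, so (5,1) = 89.
Column 3 must total 400; the given cells sum to 341, so (4,3) = 59.
Using main diagonal: 74 + 83 + 77 + 86 + ? → (1,1) = 400 − 320 = 80.
Anti-diagonal must total 400; the given cells sum to 290, so (2,4) = 110.
Row 2 needs 400; the known cells sum to 347, so (2,5) = 53.
Column 4 must total 400; the given cells sum to 356, so (1,4) = 44.
Column 5 needs 400; the known cells sum to 305, so (4,5) = 95.
Row 1: 80 + 116 + 44 + 62 + ? = 400, so (1,2) = 98.
Row 4 needs 400; the known cells sum to 287, so (4,1) = 113.
Column 1: 80 + 71 + 113 + 89 + ? = 400, so (3,1) = 47.
Column 2 must total 400; the given cells sum to 335, so (3,2) = 65.

80 98 116 44 62 / 71 74 92 110 53 / 47 65 83 101 104 / 113 56 59 77 95 / 89 107 50 68 86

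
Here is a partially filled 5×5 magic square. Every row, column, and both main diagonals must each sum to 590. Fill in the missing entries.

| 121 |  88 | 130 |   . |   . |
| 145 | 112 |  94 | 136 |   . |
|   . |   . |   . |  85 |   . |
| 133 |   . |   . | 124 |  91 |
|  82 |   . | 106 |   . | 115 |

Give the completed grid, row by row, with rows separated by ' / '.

Row 2 needs 590; the known cells sum to 487, so (2,5) = 103.
Column 1: 121 + 145 + 133 + 82 + ? = 590, so (3,1) = 109.
The remaining cell in main diagonal is (3,3) = 590 − 472 = 118.
Column 3: 130 + 94 + 118 + 106 + ? = 590, so (4,3) = 142.
Row 4: 133 + 142 + 124 + 91 + ? = 590, so (4,2) = 100.
From anti-diagonal, 590 − (136 + 118 + 100 + 82) gives (1,5) = 154.
Row 1 must total 590; the given cells sum to 493, so (1,4) = 97.
The remaining cell in column 4 is (5,4) = 590 − 442 = 148.
Column 5 needs 590; the known cells sum to 463, so (3,5) = 127.
Using row 3: 109 + 118 + 85 + 127 + ? → (3,2) = 590 − 439 = 151.
The remaining cell in row 5 is (5,2) = 590 − 451 = 139.

121 88 130 97 154 / 145 112 94 136 103 / 109 151 118 85 127 / 133 100 142 124 91 / 82 139 106 148 115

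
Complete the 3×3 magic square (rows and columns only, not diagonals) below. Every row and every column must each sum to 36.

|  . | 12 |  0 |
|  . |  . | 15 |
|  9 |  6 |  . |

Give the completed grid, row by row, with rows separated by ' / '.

Row 1 needs 36; the known cells sum to 12, so (1,1) = 24.
From row 3, 36 − (9 + 6) gives (3,3) = 21.
Column 1: 24 + 9 + ? = 36, so (2,1) = 3.
The remaining cell in column 2 is (2,2) = 36 − 18 = 18.

24 12 0 / 3 18 15 / 9 6 21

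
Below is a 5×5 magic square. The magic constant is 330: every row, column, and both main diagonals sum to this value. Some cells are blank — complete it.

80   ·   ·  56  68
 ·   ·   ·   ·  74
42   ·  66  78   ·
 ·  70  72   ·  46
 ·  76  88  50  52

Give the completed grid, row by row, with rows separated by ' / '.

Using row 5: 76 + 88 + 50 + 52 + ? → (5,1) = 330 − 266 = 64.
The remaining cell in column 5 is (3,5) = 330 − 240 = 90.
Anti-diagonal: 68 + 66 + 70 + 64 + ? = 330, so (2,4) = 62.
Using row 3: 42 + 66 + 78 + 90 + ? → (3,2) = 330 − 276 = 54.
Column 4: 56 + 62 + 78 + 50 + ? = 330, so (4,4) = 84.
Main diagonal must total 330; the given cells sum to 282, so (2,2) = 48.
Row 4 needs 330; the known cells sum to 272, so (4,1) = 58.
From column 1, 330 − (80 + 42 + 58 + 64) gives (2,1) = 86.
Using column 2: 48 + 54 + 70 + 76 + ? → (1,2) = 330 − 248 = 82.
Row 1 needs 330; the known cells sum to 286, so (1,3) = 44.
Row 2: 86 + 48 + 62 + 74 + ? = 330, so (2,3) = 60.

80 82 44 56 68 / 86 48 60 62 74 / 42 54 66 78 90 / 58 70 72 84 46 / 64 76 88 50 52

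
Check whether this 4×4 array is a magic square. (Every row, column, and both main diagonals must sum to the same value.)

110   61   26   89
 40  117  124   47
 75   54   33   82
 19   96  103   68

Row 1: 110 + 61 + 26 + 89 = 286.
Row 2: 40 + 117 + 124 + 47 = 328.
Row 3: 75 + 54 + 33 + 82 = 244.
Row 4: 19 + 96 + 103 + 68 = 286.
Column 1: 110 + 40 + 75 + 19 = 244.
Column 2: 61 + 117 + 54 + 96 = 328.
Column 3: 26 + 124 + 33 + 103 = 286.
Column 4: 89 + 47 + 82 + 68 = 286.
Main diagonal: 110 + 117 + 33 + 68 = 328.
Anti-diagonal: 89 + 124 + 54 + 19 = 286.

No — row 2 sums to 328 but column 3 sums to 286.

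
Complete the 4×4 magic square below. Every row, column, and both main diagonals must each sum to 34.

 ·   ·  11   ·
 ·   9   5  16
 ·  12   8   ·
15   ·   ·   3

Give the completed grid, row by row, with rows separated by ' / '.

14 7 11 2 / 4 9 5 16 / 1 12 8 13 / 15 6 10 3

The remaining cell in row 2 is (2,1) = 34 − 30 = 4.
Column 3 must total 34; the given cells sum to 24, so (4,3) = 10.
Main diagonal must total 34; the given cells sum to 20, so (1,1) = 14.
Using anti-diagonal: 5 + 12 + 15 + ? → (1,4) = 34 − 32 = 2.
Row 1 must total 34; the given cells sum to 27, so (1,2) = 7.
Row 4 must total 34; the given cells sum to 28, so (4,2) = 6.
Column 1: 14 + 4 + 15 + ? = 34, so (3,1) = 1.
The remaining cell in column 4 is (3,4) = 34 − 21 = 13.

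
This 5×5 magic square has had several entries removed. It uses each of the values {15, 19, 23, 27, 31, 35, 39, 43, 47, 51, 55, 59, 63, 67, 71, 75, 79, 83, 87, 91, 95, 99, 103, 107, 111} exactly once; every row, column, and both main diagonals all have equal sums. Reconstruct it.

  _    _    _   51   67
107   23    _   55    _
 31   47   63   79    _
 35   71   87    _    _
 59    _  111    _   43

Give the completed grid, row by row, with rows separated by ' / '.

The 25 entries sum to 1575, so each line sums to 1575/5 = 315.
Using row 3: 31 + 47 + 63 + 79 + ? → (3,5) = 315 − 220 = 95.
From column 1, 315 − (107 + 31 + 35 + 59) gives (1,1) = 83.
The remaining cell in main diagonal is (4,4) = 315 − 212 = 103.
The remaining cell in row 4 is (4,5) = 315 − 296 = 19.
The remaining cell in column 4 is (5,4) = 315 − 288 = 27.
Column 5: 67 + 95 + 19 + 43 + ? = 315, so (2,5) = 91.
Row 2 must total 315; the given cells sum to 276, so (2,3) = 39.
Using row 5: 59 + 111 + 27 + 43 + ? → (5,2) = 315 − 240 = 75.
Column 2: 23 + 47 + 71 + 75 + ? = 315, so (1,2) = 99.
Column 3 needs 315; the known cells sum to 300, so (1,3) = 15.

83 99 15 51 67 / 107 23 39 55 91 / 31 47 63 79 95 / 35 71 87 103 19 / 59 75 111 27 43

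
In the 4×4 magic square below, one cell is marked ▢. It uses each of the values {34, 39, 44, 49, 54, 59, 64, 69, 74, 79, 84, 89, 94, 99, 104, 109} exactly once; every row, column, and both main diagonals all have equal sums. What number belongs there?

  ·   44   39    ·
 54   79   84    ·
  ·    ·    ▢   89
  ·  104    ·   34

The 16 entries sum to 1144, so each line sums to 1144/4 = 286.
From row 2, 286 − (54 + 79 + 84) gives (2,4) = 69.
Using column 2: 44 + 79 + 104 + ? → (3,2) = 286 − 227 = 59.
Column 4 needs 286; the known cells sum to 192, so (1,4) = 94.
From anti-diagonal, 286 − (94 + 84 + 59) gives (4,1) = 49.
The remaining cell in row 1 is (1,1) = 286 − 177 = 109.
Row 4 needs 286; the known cells sum to 187, so (4,3) = 99.
Column 1 needs 286; the known cells sum to 212, so (3,1) = 74.
Using column 3: 39 + 84 + 99 + ? → (3,3) = 286 − 222 = 64.

64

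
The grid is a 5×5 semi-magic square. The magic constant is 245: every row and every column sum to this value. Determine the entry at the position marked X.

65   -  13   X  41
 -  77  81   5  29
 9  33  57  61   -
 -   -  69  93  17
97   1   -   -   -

37

Row 2 needs 245; the known cells sum to 192, so (2,1) = 53.
Row 3 needs 245; the known cells sum to 160, so (3,5) = 85.
Column 1 must total 245; the given cells sum to 224, so (4,1) = 21.
The remaining cell in column 3 is (5,3) = 245 − 220 = 25.
Column 5: 41 + 29 + 85 + 17 + ? = 245, so (5,5) = 73.
Row 4 must total 245; the given cells sum to 200, so (4,2) = 45.
From row 5, 245 − (97 + 1 + 25 + 73) gives (5,4) = 49.
The remaining cell in column 2 is (1,2) = 245 − 156 = 89.
Column 4: 5 + 61 + 93 + 49 + ? = 245, so (1,4) = 37.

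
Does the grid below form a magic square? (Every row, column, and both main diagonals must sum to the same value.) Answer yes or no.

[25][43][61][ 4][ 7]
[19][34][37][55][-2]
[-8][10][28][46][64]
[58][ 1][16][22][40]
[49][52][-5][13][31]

No — row 3 sums to 140 but row 4 sums to 137.

Row 1: 25 + 43 + 61 + 4 + 7 = 140.
Row 2: 19 + 34 + 37 + 55 + (-2) = 143.
Row 3: -8 + 10 + 28 + 46 + 64 = 140.
Row 4: 58 + 1 + 16 + 22 + 40 = 137.
Row 5: 49 + 52 + (-5) + 13 + 31 = 140.
Column 1: 25 + 19 + (-8) + 58 + 49 = 143.
Column 2: 43 + 34 + 10 + 1 + 52 = 140.
Column 3: 61 + 37 + 28 + 16 + (-5) = 137.
Column 4: 4 + 55 + 46 + 22 + 13 = 140.
Column 5: 7 + (-2) + 64 + 40 + 31 = 140.
Main diagonal: 25 + 34 + 28 + 22 + 31 = 140.
Anti-diagonal: 7 + 55 + 28 + 1 + 49 = 140.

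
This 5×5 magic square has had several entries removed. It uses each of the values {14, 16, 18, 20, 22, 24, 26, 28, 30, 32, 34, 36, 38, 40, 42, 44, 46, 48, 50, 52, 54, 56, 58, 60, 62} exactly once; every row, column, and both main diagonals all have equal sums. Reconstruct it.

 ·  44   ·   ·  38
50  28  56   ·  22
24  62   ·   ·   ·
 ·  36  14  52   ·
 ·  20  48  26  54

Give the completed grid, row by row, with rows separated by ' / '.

The 25 entries sum to 950, so each line sums to 950/5 = 190.
Row 2 needs 190; the known cells sum to 156, so (2,4) = 34.
Row 5: 20 + 48 + 26 + 54 + ? = 190, so (5,1) = 42.
Anti-diagonal: 38 + 34 + 36 + 42 + ? = 190, so (3,3) = 40.
From column 3, 190 − (56 + 40 + 14 + 48) gives (1,3) = 32.
Main diagonal needs 190; the known cells sum to 174, so (1,1) = 16.
Row 1: 16 + 44 + 32 + 38 + ? = 190, so (1,4) = 60.
Using column 1: 16 + 50 + 24 + 42 + ? → (4,1) = 190 − 132 = 58.
Column 4 must total 190; the given cells sum to 172, so (3,4) = 18.
Using row 3: 24 + 62 + 40 + 18 + ? → (3,5) = 190 − 144 = 46.
Row 4: 58 + 36 + 14 + 52 + ? = 190, so (4,5) = 30.

16 44 32 60 38 / 50 28 56 34 22 / 24 62 40 18 46 / 58 36 14 52 30 / 42 20 48 26 54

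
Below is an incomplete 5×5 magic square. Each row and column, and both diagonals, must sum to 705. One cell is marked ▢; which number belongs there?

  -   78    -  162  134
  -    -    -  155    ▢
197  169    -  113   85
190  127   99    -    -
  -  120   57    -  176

92

From row 3, 705 − (197 + 169 + 113 + 85) gives (3,3) = 141.
Using column 2: 78 + 169 + 127 + 120 + ? → (2,2) = 705 − 494 = 211.
Anti-diagonal must total 705; the given cells sum to 557, so (5,1) = 148.
Row 5 needs 705; the known cells sum to 501, so (5,4) = 204.
The remaining cell in column 4 is (4,4) = 705 − 634 = 71.
From main diagonal, 705 − (211 + 141 + 71 + 176) gives (1,1) = 106.
The remaining cell in row 1 is (1,3) = 705 − 480 = 225.
From row 4, 705 − (190 + 127 + 99 + 71) gives (4,5) = 218.
Column 1 must total 705; the given cells sum to 641, so (2,1) = 64.
Using column 3: 225 + 141 + 99 + 57 + ? → (2,3) = 705 − 522 = 183.
Column 5: 134 + 85 + 218 + 176 + ? = 705, so (2,5) = 92.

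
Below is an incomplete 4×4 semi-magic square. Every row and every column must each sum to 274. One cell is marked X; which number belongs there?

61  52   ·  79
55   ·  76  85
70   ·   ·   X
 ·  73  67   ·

64

From row 1, 274 − (61 + 52 + 79) gives (1,3) = 82.
The remaining cell in row 2 is (2,2) = 274 − 216 = 58.
Column 1 needs 274; the known cells sum to 186, so (4,1) = 88.
The remaining cell in column 2 is (3,2) = 274 − 183 = 91.
Column 3 needs 274; the known cells sum to 225, so (3,3) = 49.
Row 3 needs 274; the known cells sum to 210, so (3,4) = 64.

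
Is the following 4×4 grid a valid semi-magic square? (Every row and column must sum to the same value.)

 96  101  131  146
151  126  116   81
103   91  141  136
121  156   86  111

No — row 2 sums to 474 but column 1 sums to 471.

Row 1: 96 + 101 + 131 + 146 = 474.
Row 2: 151 + 126 + 116 + 81 = 474.
Row 3: 103 + 91 + 141 + 136 = 471.
Row 4: 121 + 156 + 86 + 111 = 474.
Column 1: 96 + 151 + 103 + 121 = 471.
Column 2: 101 + 126 + 91 + 156 = 474.
Column 3: 131 + 116 + 141 + 86 = 474.
Column 4: 146 + 81 + 136 + 111 = 474.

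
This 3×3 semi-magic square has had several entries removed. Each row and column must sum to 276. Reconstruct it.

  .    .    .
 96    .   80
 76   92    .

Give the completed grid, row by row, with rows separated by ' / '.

104 84 88 / 96 100 80 / 76 92 108

From row 2, 276 − (96 + 80) gives (2,2) = 100.
Row 3: 76 + 92 + ? = 276, so (3,3) = 108.
Column 1 needs 276; the known cells sum to 172, so (1,1) = 104.
From column 2, 276 − (100 + 92) gives (1,2) = 84.
Column 3 must total 276; the given cells sum to 188, so (1,3) = 88.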